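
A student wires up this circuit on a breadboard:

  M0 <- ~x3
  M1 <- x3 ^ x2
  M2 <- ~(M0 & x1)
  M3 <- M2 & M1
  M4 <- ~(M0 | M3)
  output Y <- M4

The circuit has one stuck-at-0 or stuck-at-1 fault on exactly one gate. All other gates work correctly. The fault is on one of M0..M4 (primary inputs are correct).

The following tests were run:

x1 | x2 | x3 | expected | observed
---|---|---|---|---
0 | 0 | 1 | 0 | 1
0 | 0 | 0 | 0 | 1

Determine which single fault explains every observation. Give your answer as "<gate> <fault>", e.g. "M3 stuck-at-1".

M4 stuck-at-1

Fault-free values for test 1 (x1=0, x2=0, x3=1): M0=0, M1=1, M2=1, M3=1, M4=0, giving Y=0. Observed 1.
Test 1: faults giving observed 1 are {M1 stuck-at-0, M2 stuck-at-0, M3 stuck-at-0, M4 stuck-at-1}.
Test 2 (x1=0, x2=0, x3=0): fault-free M0=1, M1=0, M2=1, M3=0, M4=0 → 0; observed 1. Eliminates M1 stuck-at-0, M2 stuck-at-0, M3 stuck-at-0.
Only M4 stuck-at-1 is consistent with every test.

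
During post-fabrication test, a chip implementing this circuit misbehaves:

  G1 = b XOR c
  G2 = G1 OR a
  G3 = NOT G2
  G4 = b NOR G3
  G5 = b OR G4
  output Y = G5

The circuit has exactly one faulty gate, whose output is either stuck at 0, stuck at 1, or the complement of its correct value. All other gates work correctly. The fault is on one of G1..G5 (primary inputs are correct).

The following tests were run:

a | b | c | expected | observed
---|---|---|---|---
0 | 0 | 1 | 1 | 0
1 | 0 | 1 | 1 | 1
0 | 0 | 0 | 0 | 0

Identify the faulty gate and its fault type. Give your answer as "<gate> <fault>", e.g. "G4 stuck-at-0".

Fault-free values for test 1 (a=0, b=0, c=1): G1=1, G2=1, G3=0, G4=1, G5=1, giving Y=1. Observed 0.
Test 1: faults giving observed 0 are {G1 stuck-at-0, G1 inverted output, G2 stuck-at-0, G2 inverted output, G3 stuck-at-1, G3 inverted output, G4 stuck-at-0, G4 inverted output, G5 stuck-at-0, G5 inverted output}.
Test 2 (a=1, b=0, c=1): fault-free G1=1, G2=1, G3=0, G4=1, G5=1 → 1; observed 1. Eliminates G2 stuck-at-0, G2 inverted output, G3 stuck-at-1, G3 inverted output, G4 stuck-at-0, G4 inverted output, G5 stuck-at-0, G5 inverted output.
Test 3 (a=0, b=0, c=0): fault-free G1=0, G2=0, G3=1, G4=0, G5=0 → 0; observed 0. Eliminates G1 inverted output.
Only G1 stuck-at-0 is consistent with every test.

G1 stuck-at-0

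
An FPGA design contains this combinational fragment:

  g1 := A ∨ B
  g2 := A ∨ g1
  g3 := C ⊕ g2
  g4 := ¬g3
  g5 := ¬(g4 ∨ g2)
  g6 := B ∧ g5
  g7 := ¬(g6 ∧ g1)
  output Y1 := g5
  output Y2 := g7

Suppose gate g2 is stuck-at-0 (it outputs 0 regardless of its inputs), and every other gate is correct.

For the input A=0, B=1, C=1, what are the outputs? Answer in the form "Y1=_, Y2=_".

Y1=1, Y2=0

Propagate with g2 forced: g1=1, g2=0 [stuck-at-0], g3=1, g4=0, g5=1, g6=1, g7=0.
So the outputs are Y1=1, Y2=0. (Without the fault they would be Y1=0, Y2=1.)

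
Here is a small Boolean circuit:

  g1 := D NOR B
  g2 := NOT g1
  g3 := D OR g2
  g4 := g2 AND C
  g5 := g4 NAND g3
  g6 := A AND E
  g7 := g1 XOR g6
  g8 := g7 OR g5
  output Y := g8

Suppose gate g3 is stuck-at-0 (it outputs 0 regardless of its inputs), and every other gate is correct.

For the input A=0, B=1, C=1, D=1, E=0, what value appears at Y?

Propagate with g3 forced: g1=0, g2=1, g3=0 [stuck-at-0], g4=1, g5=1, g6=0, g7=0, g8=1.
So Y = 1. (Without the fault it would be 0.)

1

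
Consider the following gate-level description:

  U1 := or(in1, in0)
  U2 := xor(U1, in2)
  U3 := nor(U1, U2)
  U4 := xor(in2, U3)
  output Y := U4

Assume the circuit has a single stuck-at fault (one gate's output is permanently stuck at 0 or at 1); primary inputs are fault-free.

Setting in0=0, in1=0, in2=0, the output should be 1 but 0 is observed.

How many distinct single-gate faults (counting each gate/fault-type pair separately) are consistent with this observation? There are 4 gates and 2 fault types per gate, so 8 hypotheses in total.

4

Fault-free: U1=0, U2=0, U3=1, U4=1 → 1. Observed 0.
  U1 stuck-at-0: output 1 ✗
  U1 stuck-at-1: output 0 ✓
  U2 stuck-at-0: output 1 ✗
  U2 stuck-at-1: output 0 ✓
  U3 stuck-at-0: output 0 ✓
  U3 stuck-at-1: output 1 ✗
  U4 stuck-at-0: output 0 ✓
  U4 stuck-at-1: output 1 ✗
Consistent faults: {U1 stuck-at-1, U2 stuck-at-1, U3 stuck-at-0, U4 stuck-at-0} — 4 in all.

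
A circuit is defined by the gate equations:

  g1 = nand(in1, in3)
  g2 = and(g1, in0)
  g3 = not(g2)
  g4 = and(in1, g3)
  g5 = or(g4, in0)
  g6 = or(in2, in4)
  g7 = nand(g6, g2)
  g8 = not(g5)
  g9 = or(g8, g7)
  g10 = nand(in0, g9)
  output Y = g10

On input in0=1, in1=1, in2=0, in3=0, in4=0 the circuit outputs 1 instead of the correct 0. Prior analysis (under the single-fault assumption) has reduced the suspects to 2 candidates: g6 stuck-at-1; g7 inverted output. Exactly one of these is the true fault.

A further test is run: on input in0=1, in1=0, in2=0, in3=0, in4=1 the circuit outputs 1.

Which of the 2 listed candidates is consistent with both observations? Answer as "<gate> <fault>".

g6 stuck-at-1

Evaluate each candidate on input in0=1, in1=0, in2=0, in3=0, in4=1:
  g6 stuck-at-1: g1=1, g2=1, g3=0, g4=0, g5=1, g6=1 [stuck-at-1], g7=0, g8=0, g9=0, g10=1 → 1 — matches
  g7 inverted output: g1=1, g2=1, g3=0, g4=0, g5=1, g6=1, g7=1 [inverted output], g8=0, g9=1, g10=0 → 0 — eliminated
Only g6 stuck-at-1 reproduces the observed 1.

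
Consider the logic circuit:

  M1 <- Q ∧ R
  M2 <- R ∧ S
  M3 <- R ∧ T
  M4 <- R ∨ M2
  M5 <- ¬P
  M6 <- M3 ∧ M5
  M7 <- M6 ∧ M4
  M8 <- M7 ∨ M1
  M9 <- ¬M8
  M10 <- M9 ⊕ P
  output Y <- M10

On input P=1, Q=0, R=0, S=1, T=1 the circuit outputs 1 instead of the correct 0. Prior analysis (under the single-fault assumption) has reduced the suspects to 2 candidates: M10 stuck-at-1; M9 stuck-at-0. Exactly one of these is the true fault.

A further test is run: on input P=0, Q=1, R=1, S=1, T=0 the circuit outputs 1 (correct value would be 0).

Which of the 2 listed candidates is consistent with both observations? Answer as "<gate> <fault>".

M10 stuck-at-1

Evaluate each candidate on input P=0, Q=1, R=1, S=1, T=0:
  M10 stuck-at-1: M1=1, M2=1, M3=0, M4=1, M5=1, M6=0, M7=0, M8=1, M9=0, M10=1 [stuck-at-1] → 1 — matches
  M9 stuck-at-0: M1=1, M2=1, M3=0, M4=1, M5=1, M6=0, M7=0, M8=1, M9=0 [stuck-at-0], M10=0 → 0 — eliminated
Only M10 stuck-at-1 reproduces the observed 1.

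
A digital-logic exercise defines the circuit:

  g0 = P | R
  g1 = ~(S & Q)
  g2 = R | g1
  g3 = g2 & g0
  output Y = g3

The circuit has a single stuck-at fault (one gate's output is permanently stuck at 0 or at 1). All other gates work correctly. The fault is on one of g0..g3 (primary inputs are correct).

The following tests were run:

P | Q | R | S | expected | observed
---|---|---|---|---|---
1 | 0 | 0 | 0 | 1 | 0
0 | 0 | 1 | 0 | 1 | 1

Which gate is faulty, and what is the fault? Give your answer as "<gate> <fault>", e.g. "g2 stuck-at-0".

Fault-free values for test 1 (P=1, Q=0, R=0, S=0): g0=1, g1=1, g2=1, g3=1, giving Y=1. Observed 0.
Test 1: faults giving observed 0 are {g0 stuck-at-0, g1 stuck-at-0, g2 stuck-at-0, g3 stuck-at-0}.
Test 2 (P=0, Q=0, R=1, S=0): fault-free g0=1, g1=1, g2=1, g3=1 → 1; observed 1. Eliminates g0 stuck-at-0, g2 stuck-at-0, g3 stuck-at-0.
Only g1 stuck-at-0 is consistent with every test.

g1 stuck-at-0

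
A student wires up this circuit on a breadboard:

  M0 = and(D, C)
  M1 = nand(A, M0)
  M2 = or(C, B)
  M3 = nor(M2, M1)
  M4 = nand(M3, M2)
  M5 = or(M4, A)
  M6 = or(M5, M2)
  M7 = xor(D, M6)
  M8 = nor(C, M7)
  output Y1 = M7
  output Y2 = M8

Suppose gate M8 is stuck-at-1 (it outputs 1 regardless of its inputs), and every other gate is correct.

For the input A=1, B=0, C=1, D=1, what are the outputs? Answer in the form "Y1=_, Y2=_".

Propagate with M8 forced: M0=1, M1=0, M2=1, M3=0, M4=1, M5=1, M6=1, M7=0, M8=1 [stuck-at-1].
So the outputs are Y1=0, Y2=1. (Without the fault they would be Y1=0, Y2=0.)

Y1=0, Y2=1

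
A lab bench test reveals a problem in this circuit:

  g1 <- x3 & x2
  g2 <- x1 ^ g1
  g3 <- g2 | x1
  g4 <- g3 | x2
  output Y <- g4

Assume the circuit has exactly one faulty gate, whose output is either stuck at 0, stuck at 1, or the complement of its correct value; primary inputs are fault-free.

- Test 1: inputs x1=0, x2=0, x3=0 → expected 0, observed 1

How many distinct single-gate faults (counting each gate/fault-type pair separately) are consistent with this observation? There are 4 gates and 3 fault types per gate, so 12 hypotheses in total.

8

Fault-free: g1=0, g2=0, g3=0, g4=0 → 0. Observed 1.
  g1 stuck-at-0: output 0 ✗
  g1 stuck-at-1: output 1 ✓
  g1 inverted output: output 1 ✓
  g2 stuck-at-0: output 0 ✗
  g2 stuck-at-1: output 1 ✓
  g2 inverted output: output 1 ✓
  g3 stuck-at-0: output 0 ✗
  g3 stuck-at-1: output 1 ✓
  g3 inverted output: output 1 ✓
  g4 stuck-at-0: output 0 ✗
  g4 stuck-at-1: output 1 ✓
  g4 inverted output: output 1 ✓
Consistent faults: {g1 stuck-at-1, g1 inverted output, g2 stuck-at-1, g2 inverted output, g3 stuck-at-1, g3 inverted output, g4 stuck-at-1, g4 inverted output} — 8 in all.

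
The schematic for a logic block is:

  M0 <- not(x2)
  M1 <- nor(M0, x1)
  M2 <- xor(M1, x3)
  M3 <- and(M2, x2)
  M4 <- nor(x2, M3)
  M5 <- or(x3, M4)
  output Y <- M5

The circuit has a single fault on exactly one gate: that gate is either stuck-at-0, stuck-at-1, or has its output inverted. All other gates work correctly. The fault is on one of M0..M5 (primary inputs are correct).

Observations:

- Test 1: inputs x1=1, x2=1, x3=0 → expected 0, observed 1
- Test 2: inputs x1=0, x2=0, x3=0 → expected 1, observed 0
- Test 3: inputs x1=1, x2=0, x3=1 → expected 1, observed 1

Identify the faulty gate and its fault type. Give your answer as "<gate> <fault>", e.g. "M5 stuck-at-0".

M4 inverted output

Fault-free values for test 1 (x1=1, x2=1, x3=0): M0=0, M1=0, M2=0, M3=0, M4=0, M5=0, giving Y=0. Observed 1.
Test 1: faults giving observed 1 are {M4 stuck-at-1, M4 inverted output, M5 stuck-at-1, M5 inverted output}.
Test 2 (x1=0, x2=0, x3=0): fault-free M0=1, M1=0, M2=0, M3=0, M4=1, M5=1 → 1; observed 0. Eliminates M4 stuck-at-1, M5 stuck-at-1.
Test 3 (x1=1, x2=0, x3=1): fault-free M0=1, M1=0, M2=1, M3=0, M4=1, M5=1 → 1; observed 1. Eliminates M5 inverted output.
Only M4 inverted output is consistent with every test.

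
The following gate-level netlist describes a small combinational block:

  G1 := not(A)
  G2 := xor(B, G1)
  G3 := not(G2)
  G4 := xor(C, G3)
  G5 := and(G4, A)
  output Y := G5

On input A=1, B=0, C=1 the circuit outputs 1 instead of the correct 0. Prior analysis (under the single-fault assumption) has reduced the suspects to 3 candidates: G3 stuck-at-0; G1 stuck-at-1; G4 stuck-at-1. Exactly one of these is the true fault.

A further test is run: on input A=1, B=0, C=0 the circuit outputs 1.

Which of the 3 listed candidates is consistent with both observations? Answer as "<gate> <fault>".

Evaluate each candidate on input A=1, B=0, C=0:
  G3 stuck-at-0: G1=0, G2=0, G3=0 [stuck-at-0], G4=0, G5=0 → 0 — eliminated
  G1 stuck-at-1: G1=1 [stuck-at-1], G2=1, G3=0, G4=0, G5=0 → 0 — eliminated
  G4 stuck-at-1: G1=0, G2=0, G3=1, G4=1 [stuck-at-1], G5=1 → 1 — matches
Only G4 stuck-at-1 reproduces the observed 1.

G4 stuck-at-1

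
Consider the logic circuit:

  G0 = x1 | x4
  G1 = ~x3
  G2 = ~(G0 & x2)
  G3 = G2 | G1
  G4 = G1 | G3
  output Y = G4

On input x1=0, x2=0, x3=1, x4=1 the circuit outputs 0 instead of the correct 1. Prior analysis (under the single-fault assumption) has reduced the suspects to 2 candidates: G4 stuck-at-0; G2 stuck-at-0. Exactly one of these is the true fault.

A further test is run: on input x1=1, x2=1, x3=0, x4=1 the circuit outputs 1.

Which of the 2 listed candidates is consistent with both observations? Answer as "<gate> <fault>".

G2 stuck-at-0

Evaluate each candidate on input x1=1, x2=1, x3=0, x4=1:
  G4 stuck-at-0: G0=1, G1=1, G2=0, G3=1, G4=0 [stuck-at-0] → 0 — eliminated
  G2 stuck-at-0: G0=1, G1=1, G2=0 [stuck-at-0], G3=1, G4=1 → 1 — matches
Only G2 stuck-at-0 reproduces the observed 1.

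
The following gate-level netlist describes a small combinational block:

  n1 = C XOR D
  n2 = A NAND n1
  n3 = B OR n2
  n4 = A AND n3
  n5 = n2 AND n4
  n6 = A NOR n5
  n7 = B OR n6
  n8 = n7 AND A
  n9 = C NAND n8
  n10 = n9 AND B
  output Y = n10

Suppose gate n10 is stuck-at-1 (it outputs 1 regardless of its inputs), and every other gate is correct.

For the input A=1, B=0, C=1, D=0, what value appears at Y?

Propagate with n10 forced: n1=1, n2=0, n3=0, n4=0, n5=0, n6=0, n7=0, n8=0, n9=1, n10=1 [stuck-at-1].
So Y = 1. (Without the fault it would be 0.)

1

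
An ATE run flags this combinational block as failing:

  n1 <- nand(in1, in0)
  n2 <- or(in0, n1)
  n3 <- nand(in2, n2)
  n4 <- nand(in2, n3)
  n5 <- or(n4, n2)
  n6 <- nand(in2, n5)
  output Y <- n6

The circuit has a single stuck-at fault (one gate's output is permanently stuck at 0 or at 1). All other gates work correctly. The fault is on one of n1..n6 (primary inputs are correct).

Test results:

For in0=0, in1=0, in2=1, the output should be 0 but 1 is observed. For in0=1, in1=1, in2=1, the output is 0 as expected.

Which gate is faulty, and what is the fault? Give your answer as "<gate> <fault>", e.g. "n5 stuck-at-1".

Fault-free values for test 1 (in0=0, in1=0, in2=1): n1=1, n2=1, n3=0, n4=1, n5=1, n6=0, giving Y=0. Observed 1.
Test 1: faults giving observed 1 are {n1 stuck-at-0, n2 stuck-at-0, n5 stuck-at-0, n6 stuck-at-1}.
Test 2 (in0=1, in1=1, in2=1): fault-free n1=0, n2=1, n3=0, n4=1, n5=1, n6=0 → 0; observed 0. Eliminates n2 stuck-at-0, n5 stuck-at-0, n6 stuck-at-1.
Only n1 stuck-at-0 is consistent with every test.

n1 stuck-at-0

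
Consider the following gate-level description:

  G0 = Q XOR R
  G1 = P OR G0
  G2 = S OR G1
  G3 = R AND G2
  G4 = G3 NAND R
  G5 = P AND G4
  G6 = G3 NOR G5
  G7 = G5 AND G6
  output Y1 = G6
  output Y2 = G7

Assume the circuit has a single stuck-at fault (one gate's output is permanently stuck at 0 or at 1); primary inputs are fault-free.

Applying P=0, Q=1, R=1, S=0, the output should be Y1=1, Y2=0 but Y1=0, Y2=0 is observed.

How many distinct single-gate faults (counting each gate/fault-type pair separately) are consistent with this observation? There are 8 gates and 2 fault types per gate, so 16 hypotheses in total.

6

Fault-free: G0=0, G1=0, G2=0, G3=0, G4=1, G5=0, G6=1, G7=0 → Y1=1, Y2=0. Observed Y1=0, Y2=0.
  G0: stuck-at-1 ✓; others ✗
  G1: stuck-at-1 ✓; others ✗
  G2: stuck-at-1 ✓; others ✗
  G3: stuck-at-1 ✓; others ✗
  G4: none of the 2 fault types match ✗
  G5: stuck-at-1 ✓; others ✗
  G6: stuck-at-0 ✓; others ✗
  G7: none of the 2 fault types match ✗
Consistent faults: {G0 stuck-at-1, G1 stuck-at-1, G2 stuck-at-1, G3 stuck-at-1, G5 stuck-at-1, G6 stuck-at-0} — 6 in all.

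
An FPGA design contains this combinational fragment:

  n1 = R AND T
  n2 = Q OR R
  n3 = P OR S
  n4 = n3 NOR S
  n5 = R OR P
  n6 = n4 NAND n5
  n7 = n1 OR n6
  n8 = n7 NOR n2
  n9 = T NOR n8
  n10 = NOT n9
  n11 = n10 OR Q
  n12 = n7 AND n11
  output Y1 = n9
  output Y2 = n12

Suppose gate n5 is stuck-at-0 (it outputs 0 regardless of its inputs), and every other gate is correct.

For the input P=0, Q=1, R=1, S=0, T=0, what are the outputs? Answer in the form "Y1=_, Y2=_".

Y1=1, Y2=1

Propagate with n5 forced: n1=0, n2=1, n3=0, n4=1, n5=0 [stuck-at-0], n6=1, n7=1, n8=0, n9=1, n10=0, n11=1, n12=1.
So the outputs are Y1=1, Y2=1. (Without the fault they would be Y1=1, Y2=0.)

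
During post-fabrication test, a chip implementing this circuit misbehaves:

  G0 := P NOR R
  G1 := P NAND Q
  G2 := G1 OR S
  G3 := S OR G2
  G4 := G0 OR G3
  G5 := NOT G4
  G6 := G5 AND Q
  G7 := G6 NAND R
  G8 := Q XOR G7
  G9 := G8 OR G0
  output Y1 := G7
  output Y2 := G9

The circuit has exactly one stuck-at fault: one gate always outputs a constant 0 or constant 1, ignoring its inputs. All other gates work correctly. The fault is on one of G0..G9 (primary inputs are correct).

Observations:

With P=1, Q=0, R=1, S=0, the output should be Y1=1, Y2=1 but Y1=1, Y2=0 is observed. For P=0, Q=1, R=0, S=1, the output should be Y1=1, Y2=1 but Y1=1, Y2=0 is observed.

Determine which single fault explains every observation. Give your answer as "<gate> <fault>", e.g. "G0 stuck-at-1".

G9 stuck-at-0

Fault-free values for test 1 (P=1, Q=0, R=1, S=0): G0=0, G1=1, G2=1, G3=1, G4=1, G5=0, G6=0, G7=1, G8=1, G9=1, giving Y1=1, Y2=1. Observed Y1=1, Y2=0.
Test 1: faults giving observed Y1=1, Y2=0 are {G8 stuck-at-0, G9 stuck-at-0}.
Test 2 (P=0, Q=1, R=0, S=1): fault-free G0=1, G1=1, G2=1, G3=1, G4=1, G5=0, G6=0, G7=1, G8=0, G9=1 → Y1=1, Y2=1; observed Y1=1, Y2=0. Eliminates G8 stuck-at-0.
Only G9 stuck-at-0 is consistent with every test.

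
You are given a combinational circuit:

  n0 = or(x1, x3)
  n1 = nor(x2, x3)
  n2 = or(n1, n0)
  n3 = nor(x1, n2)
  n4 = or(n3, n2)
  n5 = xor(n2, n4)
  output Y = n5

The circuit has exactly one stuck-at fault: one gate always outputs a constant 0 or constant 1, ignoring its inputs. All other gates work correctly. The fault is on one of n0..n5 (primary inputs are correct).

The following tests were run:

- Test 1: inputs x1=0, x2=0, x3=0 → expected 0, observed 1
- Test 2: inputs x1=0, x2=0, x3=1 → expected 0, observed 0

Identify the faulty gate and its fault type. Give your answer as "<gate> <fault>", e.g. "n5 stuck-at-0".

n1 stuck-at-0

Fault-free values for test 1 (x1=0, x2=0, x3=0): n0=0, n1=1, n2=1, n3=0, n4=1, n5=0, giving Y=0. Observed 1.
Test 1: faults giving observed 1 are {n1 stuck-at-0, n2 stuck-at-0, n4 stuck-at-0, n5 stuck-at-1}.
Test 2 (x1=0, x2=0, x3=1): fault-free n0=1, n1=0, n2=1, n3=0, n4=1, n5=0 → 0; observed 0. Eliminates n2 stuck-at-0, n4 stuck-at-0, n5 stuck-at-1.
Only n1 stuck-at-0 is consistent with every test.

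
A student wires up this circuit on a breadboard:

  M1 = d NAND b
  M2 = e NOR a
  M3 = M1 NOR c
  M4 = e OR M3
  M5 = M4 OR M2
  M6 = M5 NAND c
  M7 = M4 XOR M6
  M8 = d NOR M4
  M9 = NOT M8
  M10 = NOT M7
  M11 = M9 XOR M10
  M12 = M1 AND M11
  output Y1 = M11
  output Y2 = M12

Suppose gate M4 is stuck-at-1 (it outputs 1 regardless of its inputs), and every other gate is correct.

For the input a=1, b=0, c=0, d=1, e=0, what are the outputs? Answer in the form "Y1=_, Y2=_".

Y1=0, Y2=0

Propagate with M4 forced: M1=1, M2=0, M3=0, M4=1 [stuck-at-1], M5=1, M6=1, M7=0, M8=0, M9=1, M10=1, M11=0, M12=0.
So the outputs are Y1=0, Y2=0. (Without the fault they would be Y1=1, Y2=1.)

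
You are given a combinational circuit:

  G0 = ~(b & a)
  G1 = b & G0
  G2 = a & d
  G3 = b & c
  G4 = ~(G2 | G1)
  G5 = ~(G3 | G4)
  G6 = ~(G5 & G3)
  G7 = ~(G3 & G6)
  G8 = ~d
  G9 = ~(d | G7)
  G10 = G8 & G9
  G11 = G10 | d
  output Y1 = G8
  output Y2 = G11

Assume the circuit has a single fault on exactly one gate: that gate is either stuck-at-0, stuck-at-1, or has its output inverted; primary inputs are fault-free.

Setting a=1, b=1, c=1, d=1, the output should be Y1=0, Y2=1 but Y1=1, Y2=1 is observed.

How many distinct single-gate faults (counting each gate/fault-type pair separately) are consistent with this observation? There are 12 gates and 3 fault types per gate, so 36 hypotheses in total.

Fault-free: G0=0, G1=0, G2=1, G3=1, G4=0, G5=0, G6=1, G7=0, G8=0, G9=0, G10=0, G11=1 → Y1=0, Y2=1. Observed Y1=1, Y2=1.
  G0: none of the 3 fault types match ✗
  G1: none of the 3 fault types match ✗
  G2: none of the 3 fault types match ✗
  G3: none of the 3 fault types match ✗
  G4: none of the 3 fault types match ✗
  G5: none of the 3 fault types match ✗
  G6: none of the 3 fault types match ✗
  G7: none of the 3 fault types match ✗
  G8: stuck-at-1, inverted output ✓; others ✗
  G9: none of the 3 fault types match ✗
  G10: none of the 3 fault types match ✗
  G11: none of the 3 fault types match ✗
Consistent faults: {G8 stuck-at-1, G8 inverted output} — 2 in all.

2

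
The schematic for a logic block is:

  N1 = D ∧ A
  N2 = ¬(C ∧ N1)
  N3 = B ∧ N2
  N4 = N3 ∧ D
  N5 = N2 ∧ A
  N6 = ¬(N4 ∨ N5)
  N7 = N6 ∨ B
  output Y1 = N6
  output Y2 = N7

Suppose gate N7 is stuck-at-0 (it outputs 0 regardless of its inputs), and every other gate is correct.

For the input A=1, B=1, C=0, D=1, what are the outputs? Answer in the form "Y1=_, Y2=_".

Propagate with N7 forced: N1=1, N2=1, N3=1, N4=1, N5=1, N6=0, N7=0 [stuck-at-0].
So the outputs are Y1=0, Y2=0. (Without the fault they would be Y1=0, Y2=1.)

Y1=0, Y2=0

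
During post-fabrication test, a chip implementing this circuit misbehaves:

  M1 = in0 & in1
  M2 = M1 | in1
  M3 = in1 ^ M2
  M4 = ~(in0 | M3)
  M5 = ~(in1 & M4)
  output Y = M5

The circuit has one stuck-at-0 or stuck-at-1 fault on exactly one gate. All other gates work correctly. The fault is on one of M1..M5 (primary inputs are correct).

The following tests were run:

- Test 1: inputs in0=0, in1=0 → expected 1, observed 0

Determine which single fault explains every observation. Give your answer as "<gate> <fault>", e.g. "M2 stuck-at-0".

Fault-free values for test 1 (in0=0, in1=0): M1=0, M2=0, M3=0, M4=1, M5=1, giving Y=1. Observed 0.
Test 1: faults giving observed 0 are {M5 stuck-at-0}.
Only M5 stuck-at-0 is consistent with every test.

M5 stuck-at-0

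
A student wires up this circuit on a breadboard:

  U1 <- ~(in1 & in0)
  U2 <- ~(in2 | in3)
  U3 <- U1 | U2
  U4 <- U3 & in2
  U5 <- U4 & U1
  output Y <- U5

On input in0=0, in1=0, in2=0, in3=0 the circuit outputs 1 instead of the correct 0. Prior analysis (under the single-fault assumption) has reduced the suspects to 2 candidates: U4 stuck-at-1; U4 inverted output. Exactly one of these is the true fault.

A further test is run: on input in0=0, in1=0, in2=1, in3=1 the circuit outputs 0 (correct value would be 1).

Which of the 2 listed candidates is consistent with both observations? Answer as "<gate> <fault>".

U4 inverted output

Evaluate each candidate on input in0=0, in1=0, in2=1, in3=1:
  U4 stuck-at-1: U1=1, U2=0, U3=1, U4=1 [stuck-at-1], U5=1 → 1 — eliminated
  U4 inverted output: U1=1, U2=0, U3=1, U4=0 [inverted output], U5=0 → 0 — matches
Only U4 inverted output reproduces the observed 0.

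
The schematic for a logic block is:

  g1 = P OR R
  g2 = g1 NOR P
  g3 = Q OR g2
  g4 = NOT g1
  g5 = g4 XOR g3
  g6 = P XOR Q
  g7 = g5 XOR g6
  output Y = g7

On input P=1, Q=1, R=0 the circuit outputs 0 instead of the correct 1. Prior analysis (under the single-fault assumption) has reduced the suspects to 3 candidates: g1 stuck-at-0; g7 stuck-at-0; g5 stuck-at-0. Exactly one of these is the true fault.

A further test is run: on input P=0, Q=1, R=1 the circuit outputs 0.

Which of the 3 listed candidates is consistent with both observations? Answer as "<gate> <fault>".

g7 stuck-at-0

Evaluate each candidate on input P=0, Q=1, R=1:
  g1 stuck-at-0: g1=0 [stuck-at-0], g2=1, g3=1, g4=1, g5=0, g6=1, g7=1 → 1 — eliminated
  g7 stuck-at-0: g1=1, g2=0, g3=1, g4=0, g5=1, g6=1, g7=0 [stuck-at-0] → 0 — matches
  g5 stuck-at-0: g1=1, g2=0, g3=1, g4=0, g5=0 [stuck-at-0], g6=1, g7=1 → 1 — eliminated
Only g7 stuck-at-0 reproduces the observed 0.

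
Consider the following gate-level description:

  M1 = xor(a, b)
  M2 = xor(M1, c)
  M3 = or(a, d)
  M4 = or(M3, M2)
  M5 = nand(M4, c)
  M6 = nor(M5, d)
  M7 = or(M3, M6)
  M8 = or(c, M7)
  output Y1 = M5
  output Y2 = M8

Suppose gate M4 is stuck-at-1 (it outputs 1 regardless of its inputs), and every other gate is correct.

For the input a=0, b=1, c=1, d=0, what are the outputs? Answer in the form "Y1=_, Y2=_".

Y1=0, Y2=1

Propagate with M4 forced: M1=1, M2=0, M3=0, M4=1 [stuck-at-1], M5=0, M6=1, M7=1, M8=1.
So the outputs are Y1=0, Y2=1. (Without the fault they would be Y1=1, Y2=1.)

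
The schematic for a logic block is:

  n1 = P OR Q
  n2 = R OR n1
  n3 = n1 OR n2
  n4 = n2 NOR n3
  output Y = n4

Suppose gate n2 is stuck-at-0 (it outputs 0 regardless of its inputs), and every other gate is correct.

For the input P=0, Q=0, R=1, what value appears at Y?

Propagate with n2 forced: n1=0, n2=0 [stuck-at-0], n3=0, n4=1.
So Y = 1. (Without the fault it would be 0.)

1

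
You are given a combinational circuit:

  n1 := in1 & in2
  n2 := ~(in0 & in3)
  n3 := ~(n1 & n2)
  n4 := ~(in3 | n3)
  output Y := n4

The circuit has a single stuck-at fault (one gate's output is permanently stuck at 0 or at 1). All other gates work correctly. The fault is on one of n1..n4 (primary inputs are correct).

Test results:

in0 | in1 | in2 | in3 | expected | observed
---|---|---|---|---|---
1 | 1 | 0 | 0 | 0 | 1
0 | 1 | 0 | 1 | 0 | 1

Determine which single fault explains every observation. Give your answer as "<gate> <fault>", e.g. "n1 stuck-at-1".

Fault-free values for test 1 (in0=1, in1=1, in2=0, in3=0): n1=0, n2=1, n3=1, n4=0, giving Y=0. Observed 1.
Test 1: faults giving observed 1 are {n1 stuck-at-1, n3 stuck-at-0, n4 stuck-at-1}.
Test 2 (in0=0, in1=1, in2=0, in3=1): fault-free n1=0, n2=1, n3=1, n4=0 → 0; observed 1. Eliminates n1 stuck-at-1, n3 stuck-at-0.
Only n4 stuck-at-1 is consistent with every test.

n4 stuck-at-1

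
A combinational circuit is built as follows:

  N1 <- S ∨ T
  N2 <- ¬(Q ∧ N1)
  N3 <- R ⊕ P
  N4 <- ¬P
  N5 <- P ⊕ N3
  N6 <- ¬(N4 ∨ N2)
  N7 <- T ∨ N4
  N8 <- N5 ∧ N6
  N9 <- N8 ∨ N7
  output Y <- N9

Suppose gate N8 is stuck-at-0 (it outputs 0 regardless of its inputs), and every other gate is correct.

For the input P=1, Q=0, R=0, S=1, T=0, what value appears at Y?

0

Propagate with N8 forced: N1=1, N2=1, N3=1, N4=0, N5=0, N6=0, N7=0, N8=0 [stuck-at-0], N9=0.
So Y = 0. (Same as the fault-free value — the fault is masked on this input.)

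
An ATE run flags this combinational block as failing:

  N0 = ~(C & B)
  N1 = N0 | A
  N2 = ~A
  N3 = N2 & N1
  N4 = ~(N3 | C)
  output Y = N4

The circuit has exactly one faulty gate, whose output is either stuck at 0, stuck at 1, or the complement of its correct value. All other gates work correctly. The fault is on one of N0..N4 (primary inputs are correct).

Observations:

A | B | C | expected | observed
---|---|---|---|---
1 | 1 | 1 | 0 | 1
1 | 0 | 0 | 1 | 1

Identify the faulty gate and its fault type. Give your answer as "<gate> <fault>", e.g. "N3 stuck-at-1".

Fault-free values for test 1 (A=1, B=1, C=1): N0=0, N1=1, N2=0, N3=0, N4=0, giving Y=0. Observed 1.
Test 1: faults giving observed 1 are {N4 stuck-at-1, N4 inverted output}.
Test 2 (A=1, B=0, C=0): fault-free N0=1, N1=1, N2=0, N3=0, N4=1 → 1; observed 1. Eliminates N4 inverted output.
Only N4 stuck-at-1 is consistent with every test.

N4 stuck-at-1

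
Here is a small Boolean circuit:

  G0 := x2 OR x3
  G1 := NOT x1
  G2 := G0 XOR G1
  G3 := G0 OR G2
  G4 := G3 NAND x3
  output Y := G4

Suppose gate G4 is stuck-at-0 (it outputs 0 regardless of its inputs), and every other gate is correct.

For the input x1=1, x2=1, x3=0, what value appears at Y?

0

Propagate with G4 forced: G0=1, G1=0, G2=1, G3=1, G4=0 [stuck-at-0].
So Y = 0. (Without the fault it would be 1.)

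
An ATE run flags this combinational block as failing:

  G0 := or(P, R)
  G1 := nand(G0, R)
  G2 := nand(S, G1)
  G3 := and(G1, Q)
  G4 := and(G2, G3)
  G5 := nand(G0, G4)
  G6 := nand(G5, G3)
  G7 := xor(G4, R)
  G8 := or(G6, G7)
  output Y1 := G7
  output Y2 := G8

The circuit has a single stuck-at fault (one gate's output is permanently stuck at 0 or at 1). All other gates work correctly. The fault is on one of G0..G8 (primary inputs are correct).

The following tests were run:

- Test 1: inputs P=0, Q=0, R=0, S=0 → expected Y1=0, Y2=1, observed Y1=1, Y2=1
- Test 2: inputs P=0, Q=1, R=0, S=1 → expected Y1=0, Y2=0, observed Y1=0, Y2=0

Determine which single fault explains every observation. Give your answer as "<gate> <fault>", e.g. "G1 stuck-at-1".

Fault-free values for test 1 (P=0, Q=0, R=0, S=0): G0=0, G1=1, G2=1, G3=0, G4=0, G5=1, G6=1, G7=0, G8=1, giving Y1=0, Y2=1. Observed Y1=1, Y2=1.
Test 1: faults giving observed Y1=1, Y2=1 are {G3 stuck-at-1, G4 stuck-at-1, G7 stuck-at-1}.
Test 2 (P=0, Q=1, R=0, S=1): fault-free G0=0, G1=1, G2=0, G3=1, G4=0, G5=1, G6=0, G7=0, G8=0 → Y1=0, Y2=0; observed Y1=0, Y2=0. Eliminates G4 stuck-at-1, G7 stuck-at-1.
Only G3 stuck-at-1 is consistent with every test.

G3 stuck-at-1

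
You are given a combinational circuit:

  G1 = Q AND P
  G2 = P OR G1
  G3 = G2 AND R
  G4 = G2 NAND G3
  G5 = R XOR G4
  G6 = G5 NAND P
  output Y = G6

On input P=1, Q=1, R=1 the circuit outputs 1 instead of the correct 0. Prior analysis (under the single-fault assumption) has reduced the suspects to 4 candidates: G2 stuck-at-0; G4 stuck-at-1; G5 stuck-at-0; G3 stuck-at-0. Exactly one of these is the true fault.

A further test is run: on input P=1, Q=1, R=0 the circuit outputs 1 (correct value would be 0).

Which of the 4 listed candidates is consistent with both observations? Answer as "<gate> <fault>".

G5 stuck-at-0

Evaluate each candidate on input P=1, Q=1, R=0:
  G2 stuck-at-0: G1=1, G2=0 [stuck-at-0], G3=0, G4=1, G5=1, G6=0 → 0 — eliminated
  G4 stuck-at-1: G1=1, G2=1, G3=0, G4=1 [stuck-at-1], G5=1, G6=0 → 0 — eliminated
  G5 stuck-at-0: G1=1, G2=1, G3=0, G4=1, G5=0 [stuck-at-0], G6=1 → 1 — matches
  G3 stuck-at-0: G1=1, G2=1, G3=0 [stuck-at-0], G4=1, G5=1, G6=0 → 0 — eliminated
Only G5 stuck-at-0 reproduces the observed 1.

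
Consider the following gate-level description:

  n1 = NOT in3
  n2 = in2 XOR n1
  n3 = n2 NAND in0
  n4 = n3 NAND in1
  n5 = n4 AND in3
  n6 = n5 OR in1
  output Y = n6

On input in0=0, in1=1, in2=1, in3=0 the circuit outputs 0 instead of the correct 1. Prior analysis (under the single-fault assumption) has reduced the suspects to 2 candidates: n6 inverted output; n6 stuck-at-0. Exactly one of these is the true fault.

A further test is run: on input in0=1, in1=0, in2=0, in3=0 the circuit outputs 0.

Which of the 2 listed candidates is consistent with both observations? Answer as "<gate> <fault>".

n6 stuck-at-0

Evaluate each candidate on input in0=1, in1=0, in2=0, in3=0:
  n6 inverted output: n1=1, n2=1, n3=0, n4=1, n5=0, n6=1 [inverted output] → 1 — eliminated
  n6 stuck-at-0: n1=1, n2=1, n3=0, n4=1, n5=0, n6=0 [stuck-at-0] → 0 — matches
Only n6 stuck-at-0 reproduces the observed 0.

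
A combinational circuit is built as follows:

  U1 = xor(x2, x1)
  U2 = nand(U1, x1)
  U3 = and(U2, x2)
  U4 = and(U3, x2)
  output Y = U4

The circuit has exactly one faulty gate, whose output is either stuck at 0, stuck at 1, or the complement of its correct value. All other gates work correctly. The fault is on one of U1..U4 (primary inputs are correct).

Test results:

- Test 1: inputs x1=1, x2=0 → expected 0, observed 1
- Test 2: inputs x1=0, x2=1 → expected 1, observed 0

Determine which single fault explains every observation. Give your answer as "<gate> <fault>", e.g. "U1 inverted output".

U4 inverted output

Fault-free values for test 1 (x1=1, x2=0): U1=1, U2=0, U3=0, U4=0, giving Y=0. Observed 1.
Test 1: faults giving observed 1 are {U4 stuck-at-1, U4 inverted output}.
Test 2 (x1=0, x2=1): fault-free U1=1, U2=1, U3=1, U4=1 → 1; observed 0. Eliminates U4 stuck-at-1.
Only U4 inverted output is consistent with every test.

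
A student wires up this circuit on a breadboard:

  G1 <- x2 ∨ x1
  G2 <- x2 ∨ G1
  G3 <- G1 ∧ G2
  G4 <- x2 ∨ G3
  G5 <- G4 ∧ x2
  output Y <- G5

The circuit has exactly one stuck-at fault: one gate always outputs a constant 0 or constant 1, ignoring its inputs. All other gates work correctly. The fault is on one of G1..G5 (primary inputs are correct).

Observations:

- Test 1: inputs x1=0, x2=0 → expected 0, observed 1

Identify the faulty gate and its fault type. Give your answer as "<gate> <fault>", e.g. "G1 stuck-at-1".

Fault-free values for test 1 (x1=0, x2=0): G1=0, G2=0, G3=0, G4=0, G5=0, giving Y=0. Observed 1.
Test 1: faults giving observed 1 are {G5 stuck-at-1}.
Only G5 stuck-at-1 is consistent with every test.

G5 stuck-at-1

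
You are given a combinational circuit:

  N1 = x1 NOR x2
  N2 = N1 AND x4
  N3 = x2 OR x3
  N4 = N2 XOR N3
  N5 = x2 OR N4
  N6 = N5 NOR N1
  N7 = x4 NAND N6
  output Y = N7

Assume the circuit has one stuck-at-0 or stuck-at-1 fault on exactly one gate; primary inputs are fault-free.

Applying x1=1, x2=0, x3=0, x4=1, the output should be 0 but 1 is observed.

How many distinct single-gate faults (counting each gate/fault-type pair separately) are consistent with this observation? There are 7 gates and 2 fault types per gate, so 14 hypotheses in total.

7

Fault-free: N1=0, N2=0, N3=0, N4=0, N5=0, N6=1, N7=0 → 0. Observed 1.
  N1 stuck-at-0: output 0 ✗
  N1 stuck-at-1: output 1 ✓
  N2 stuck-at-0: output 0 ✗
  N2 stuck-at-1: output 1 ✓
  N3 stuck-at-0: output 0 ✗
  N3 stuck-at-1: output 1 ✓
  N4 stuck-at-0: output 0 ✗
  N4 stuck-at-1: output 1 ✓
  N5 stuck-at-0: output 0 ✗
  N5 stuck-at-1: output 1 ✓
  N6 stuck-at-0: output 1 ✓
  N6 stuck-at-1: output 0 ✗
  N7 stuck-at-0: output 0 ✗
  N7 stuck-at-1: output 1 ✓
Consistent faults: {N1 stuck-at-1, N2 stuck-at-1, N3 stuck-at-1, N4 stuck-at-1, N5 stuck-at-1, N6 stuck-at-0, N7 stuck-at-1} — 7 in all.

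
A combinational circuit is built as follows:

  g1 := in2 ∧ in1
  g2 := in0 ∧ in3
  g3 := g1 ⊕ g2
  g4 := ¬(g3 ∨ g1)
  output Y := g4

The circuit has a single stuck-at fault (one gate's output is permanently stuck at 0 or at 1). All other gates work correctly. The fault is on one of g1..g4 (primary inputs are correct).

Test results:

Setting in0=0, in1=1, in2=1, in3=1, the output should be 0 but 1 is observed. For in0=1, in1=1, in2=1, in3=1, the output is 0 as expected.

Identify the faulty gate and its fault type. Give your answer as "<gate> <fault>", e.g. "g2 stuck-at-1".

g1 stuck-at-0

Fault-free values for test 1 (in0=0, in1=1, in2=1, in3=1): g1=1, g2=0, g3=1, g4=0, giving Y=0. Observed 1.
Test 1: faults giving observed 1 are {g1 stuck-at-0, g4 stuck-at-1}.
Test 2 (in0=1, in1=1, in2=1, in3=1): fault-free g1=1, g2=1, g3=0, g4=0 → 0; observed 0. Eliminates g4 stuck-at-1.
Only g1 stuck-at-0 is consistent with every test.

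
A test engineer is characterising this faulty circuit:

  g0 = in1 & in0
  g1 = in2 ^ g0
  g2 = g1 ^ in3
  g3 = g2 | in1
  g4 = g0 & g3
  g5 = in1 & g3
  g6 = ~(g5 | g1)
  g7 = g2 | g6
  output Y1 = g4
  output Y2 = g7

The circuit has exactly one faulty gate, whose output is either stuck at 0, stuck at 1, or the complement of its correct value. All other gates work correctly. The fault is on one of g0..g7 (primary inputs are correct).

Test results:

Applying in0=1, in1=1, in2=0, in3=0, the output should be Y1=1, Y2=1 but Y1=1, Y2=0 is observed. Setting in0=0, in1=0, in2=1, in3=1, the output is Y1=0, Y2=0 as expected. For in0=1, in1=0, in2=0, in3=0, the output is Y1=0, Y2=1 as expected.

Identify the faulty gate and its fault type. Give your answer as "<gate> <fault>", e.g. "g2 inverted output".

g2 stuck-at-0

Fault-free values for test 1 (in0=1, in1=1, in2=0, in3=0): g0=1, g1=1, g2=1, g3=1, g4=1, g5=1, g6=0, g7=1, giving Y1=1, Y2=1. Observed Y1=1, Y2=0.
Test 1: faults giving observed Y1=1, Y2=0 are {g1 stuck-at-0, g1 inverted output, g2 stuck-at-0, g2 inverted output, g7 stuck-at-0, g7 inverted output}.
Test 2 (in0=0, in1=0, in2=1, in3=1): fault-free g0=0, g1=1, g2=0, g3=0, g4=0, g5=0, g6=0, g7=0 → Y1=0, Y2=0; observed Y1=0, Y2=0. Eliminates g1 stuck-at-0, g1 inverted output, g2 inverted output, g7 inverted output.
Test 3 (in0=1, in1=0, in2=0, in3=0): fault-free g0=0, g1=0, g2=0, g3=0, g4=0, g5=0, g6=1, g7=1 → Y1=0, Y2=1; observed Y1=0, Y2=1. Eliminates g7 stuck-at-0.
Only g2 stuck-at-0 is consistent with every test.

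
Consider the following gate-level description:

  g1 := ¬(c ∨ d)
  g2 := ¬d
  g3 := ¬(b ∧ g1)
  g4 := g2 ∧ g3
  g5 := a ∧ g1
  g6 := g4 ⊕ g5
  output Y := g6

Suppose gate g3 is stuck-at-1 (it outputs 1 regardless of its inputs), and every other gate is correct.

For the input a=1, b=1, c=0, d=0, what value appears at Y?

Propagate with g3 forced: g1=1, g2=1, g3=1 [stuck-at-1], g4=1, g5=1, g6=0.
So Y = 0. (Without the fault it would be 1.)

0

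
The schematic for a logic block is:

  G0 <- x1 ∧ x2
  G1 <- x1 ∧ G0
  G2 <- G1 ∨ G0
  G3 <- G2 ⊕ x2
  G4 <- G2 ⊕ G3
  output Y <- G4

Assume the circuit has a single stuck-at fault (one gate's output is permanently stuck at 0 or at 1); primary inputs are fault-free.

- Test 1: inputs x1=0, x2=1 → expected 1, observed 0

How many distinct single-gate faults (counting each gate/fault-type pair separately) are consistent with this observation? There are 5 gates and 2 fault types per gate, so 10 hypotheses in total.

Fault-free: G0=0, G1=0, G2=0, G3=1, G4=1 → 1. Observed 0.
  G0 stuck-at-0: output 1 ✗
  G0 stuck-at-1: output 1 ✗
  G1 stuck-at-0: output 1 ✗
  G1 stuck-at-1: output 1 ✗
  G2 stuck-at-0: output 1 ✗
  G2 stuck-at-1: output 1 ✗
  G3 stuck-at-0: output 0 ✓
  G3 stuck-at-1: output 1 ✗
  G4 stuck-at-0: output 0 ✓
  G4 stuck-at-1: output 1 ✗
Consistent faults: {G3 stuck-at-0, G4 stuck-at-0} — 2 in all.

2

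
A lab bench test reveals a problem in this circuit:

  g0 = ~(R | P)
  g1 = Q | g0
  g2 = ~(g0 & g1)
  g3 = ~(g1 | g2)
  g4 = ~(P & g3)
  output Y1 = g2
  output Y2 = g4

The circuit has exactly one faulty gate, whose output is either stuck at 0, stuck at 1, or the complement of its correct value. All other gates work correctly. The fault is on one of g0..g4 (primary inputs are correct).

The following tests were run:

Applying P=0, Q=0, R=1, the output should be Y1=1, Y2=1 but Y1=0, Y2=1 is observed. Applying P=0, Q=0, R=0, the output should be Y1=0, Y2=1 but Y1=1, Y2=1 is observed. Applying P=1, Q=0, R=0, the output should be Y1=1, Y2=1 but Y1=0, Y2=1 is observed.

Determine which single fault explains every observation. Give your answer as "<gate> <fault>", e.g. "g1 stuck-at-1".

Fault-free values for test 1 (P=0, Q=0, R=1): g0=0, g1=0, g2=1, g3=0, g4=1, giving Y1=1, Y2=1. Observed Y1=0, Y2=1.
Test 1: faults giving observed Y1=0, Y2=1 are {g0 stuck-at-1, g0 inverted output, g2 stuck-at-0, g2 inverted output}.
Test 2 (P=0, Q=0, R=0): fault-free g0=1, g1=1, g2=0, g3=0, g4=1 → Y1=0, Y2=1; observed Y1=1, Y2=1. Eliminates g0 stuck-at-1, g2 stuck-at-0.
Test 3 (P=1, Q=0, R=0): fault-free g0=0, g1=0, g2=1, g3=0, g4=1 → Y1=1, Y2=1; observed Y1=0, Y2=1. Eliminates g2 inverted output.
Only g0 inverted output is consistent with every test.

g0 inverted output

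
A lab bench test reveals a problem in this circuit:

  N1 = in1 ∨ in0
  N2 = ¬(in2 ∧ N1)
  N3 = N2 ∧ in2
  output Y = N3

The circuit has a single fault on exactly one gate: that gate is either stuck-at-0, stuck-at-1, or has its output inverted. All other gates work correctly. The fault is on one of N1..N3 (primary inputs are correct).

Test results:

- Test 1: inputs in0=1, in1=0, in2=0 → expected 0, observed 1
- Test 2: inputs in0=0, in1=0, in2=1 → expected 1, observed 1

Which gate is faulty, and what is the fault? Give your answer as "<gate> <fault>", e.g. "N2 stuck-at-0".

Fault-free values for test 1 (in0=1, in1=0, in2=0): N1=1, N2=1, N3=0, giving Y=0. Observed 1.
Test 1: faults giving observed 1 are {N3 stuck-at-1, N3 inverted output}.
Test 2 (in0=0, in1=0, in2=1): fault-free N1=0, N2=1, N3=1 → 1; observed 1. Eliminates N3 inverted output.
Only N3 stuck-at-1 is consistent with every test.

N3 stuck-at-1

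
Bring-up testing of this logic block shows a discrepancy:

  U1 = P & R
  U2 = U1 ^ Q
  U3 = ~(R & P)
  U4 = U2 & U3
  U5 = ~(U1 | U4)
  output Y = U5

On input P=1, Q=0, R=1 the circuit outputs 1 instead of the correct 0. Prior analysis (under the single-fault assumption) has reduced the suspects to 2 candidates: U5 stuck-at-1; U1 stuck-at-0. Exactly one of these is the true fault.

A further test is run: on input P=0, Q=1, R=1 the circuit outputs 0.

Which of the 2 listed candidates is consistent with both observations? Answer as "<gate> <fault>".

U1 stuck-at-0

Evaluate each candidate on input P=0, Q=1, R=1:
  U5 stuck-at-1: U1=0, U2=1, U3=1, U4=1, U5=1 [stuck-at-1] → 1 — eliminated
  U1 stuck-at-0: U1=0 [stuck-at-0], U2=1, U3=1, U4=1, U5=0 → 0 — matches
Only U1 stuck-at-0 reproduces the observed 0.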